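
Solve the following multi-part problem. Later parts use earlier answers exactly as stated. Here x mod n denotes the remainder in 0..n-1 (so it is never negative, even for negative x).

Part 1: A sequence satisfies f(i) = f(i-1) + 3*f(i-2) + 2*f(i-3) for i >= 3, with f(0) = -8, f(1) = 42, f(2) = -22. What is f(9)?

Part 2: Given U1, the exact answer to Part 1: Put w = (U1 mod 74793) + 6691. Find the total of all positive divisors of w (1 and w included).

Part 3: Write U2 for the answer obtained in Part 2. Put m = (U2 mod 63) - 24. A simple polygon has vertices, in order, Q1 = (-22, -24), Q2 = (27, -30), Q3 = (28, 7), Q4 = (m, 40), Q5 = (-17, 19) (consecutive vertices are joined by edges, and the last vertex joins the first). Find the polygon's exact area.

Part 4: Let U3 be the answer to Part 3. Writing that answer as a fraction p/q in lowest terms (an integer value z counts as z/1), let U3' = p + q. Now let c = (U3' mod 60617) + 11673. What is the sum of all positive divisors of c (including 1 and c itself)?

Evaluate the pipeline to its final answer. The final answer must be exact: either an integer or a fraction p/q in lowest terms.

34560

Part 1: f(3) = 1*(-22) + 3*(42) + 2*(-8) = 88; iterating: f(3)=88, f(4)=106, f(5)=326, f(6)=820, f(7)=2010, f(8)=5122, f(9)=12792; answer 12792
Part 2: U1 = 12792; w = 19483; 19483 is prime, so its only divisors are 1 and 19483; sigma = 1 + 19483 = 19484; answer 19484
Part 3: U2 = 19484; m = -7; cross terms: (-22*-30 - 27*-24)=1308, (27*7 - 28*-30)=1029, (28*40 - -7*7)=1169, (-7*19 - -17*40)=547, (-17*-24 - -22*19)=826; twice the area = |4879| = 4879; area = 4879/2; answer 4879/2
Part 4: U3 = 4879/2; threaded value p + q = 4881; c = 16554; 16554 = 2 * 3 * 31 * 89; sigma = (1 + 2) * (1 + 3) * (1 + 31) * (1 + 89) = 3 * 4 * 32 * 90 = 34560; answer 34560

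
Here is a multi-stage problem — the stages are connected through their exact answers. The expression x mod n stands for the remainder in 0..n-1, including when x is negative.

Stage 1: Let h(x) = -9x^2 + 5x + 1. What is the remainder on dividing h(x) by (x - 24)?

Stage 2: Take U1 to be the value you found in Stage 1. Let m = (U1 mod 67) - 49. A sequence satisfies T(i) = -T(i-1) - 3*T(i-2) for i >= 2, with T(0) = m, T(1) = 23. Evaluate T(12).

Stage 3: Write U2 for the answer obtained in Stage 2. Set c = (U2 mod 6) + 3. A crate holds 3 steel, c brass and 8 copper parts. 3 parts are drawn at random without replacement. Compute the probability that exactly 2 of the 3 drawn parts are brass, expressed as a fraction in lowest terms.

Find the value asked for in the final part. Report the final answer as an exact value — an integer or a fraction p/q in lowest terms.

77/272

Stage 1: remainder = value at the root: -9*(24)^2 + 5*(24)^1 + 1 = (-5184) + (120) + (1) = -5063; answer -5063
Stage 2: U1 = -5063; m = -20; T(2) = -1*(23) - 3*(-20) = 37; iterating: T(2)=37, T(3)=-106, T(4)=-5, T(5)=323, T(6)=-308, T(7)=-661, T(8)=1585, T(9)=398, T(10)=-5153, T(11)=3959, T(12)=11500; answer 11500
Stage 3: U2 = 11500; c = 7; total draws C(18,3) = 816; favorable C(7,2)*C(11,1) = 231; P = 77/272; answer 77/272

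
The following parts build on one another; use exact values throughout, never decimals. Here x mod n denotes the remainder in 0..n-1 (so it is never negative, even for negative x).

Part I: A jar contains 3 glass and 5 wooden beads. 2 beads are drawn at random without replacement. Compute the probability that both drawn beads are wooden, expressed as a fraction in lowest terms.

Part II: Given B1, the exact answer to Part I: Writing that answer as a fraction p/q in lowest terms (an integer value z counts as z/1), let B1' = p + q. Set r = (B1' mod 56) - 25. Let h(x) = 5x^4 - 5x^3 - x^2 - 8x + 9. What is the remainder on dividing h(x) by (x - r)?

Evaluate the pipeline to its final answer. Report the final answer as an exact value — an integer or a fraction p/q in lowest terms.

Part I: total draws C(8,2) = 28; favorable C(5,2) = 10; P = 5/14; answer 5/14
Part II: B1 = 5/14; threaded value p + q = 19; r = -6; remainder = value at the root: 5*(-6)^4 - 5*(-6)^3 - 1*(-6)^2 - 8*(-6)^1 + 9 = (6480) + (1080) + (-36) + (48) + (9) = 7581; answer 7581

7581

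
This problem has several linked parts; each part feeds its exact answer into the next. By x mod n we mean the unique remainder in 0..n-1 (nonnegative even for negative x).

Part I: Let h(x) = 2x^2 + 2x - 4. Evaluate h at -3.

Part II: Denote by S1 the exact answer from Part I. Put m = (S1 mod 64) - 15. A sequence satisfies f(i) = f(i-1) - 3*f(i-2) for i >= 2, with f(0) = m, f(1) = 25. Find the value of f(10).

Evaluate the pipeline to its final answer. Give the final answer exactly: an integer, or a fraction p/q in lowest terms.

-779

Part I: 2*(-3)^2 + 2*(-3)^1 - 4 = (18) + (-6) + (-4) = 8; answer 8
Part II: S1 = 8; m = -7; f(2) = 1*(25) - 3*(-7) = 46; iterating: f(2)=46, f(3)=-29, f(4)=-167, f(5)=-80, f(6)=421, f(7)=661, f(8)=-602, f(9)=-2585, f(10)=-779; answer -779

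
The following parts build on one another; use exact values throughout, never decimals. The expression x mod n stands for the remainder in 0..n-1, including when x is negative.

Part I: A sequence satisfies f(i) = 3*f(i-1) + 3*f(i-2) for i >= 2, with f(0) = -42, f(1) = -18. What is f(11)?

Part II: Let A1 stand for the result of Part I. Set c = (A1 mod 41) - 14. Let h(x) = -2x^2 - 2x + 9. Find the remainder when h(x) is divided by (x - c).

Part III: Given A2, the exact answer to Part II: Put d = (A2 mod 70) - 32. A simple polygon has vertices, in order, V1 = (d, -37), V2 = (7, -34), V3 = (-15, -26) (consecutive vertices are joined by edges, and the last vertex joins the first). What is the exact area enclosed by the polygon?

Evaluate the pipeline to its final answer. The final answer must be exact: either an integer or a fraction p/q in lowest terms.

153

Part I: f(2) = 3*(-18) + 3*(-42) = -180; iterating: f(2)=-180, f(3)=-594, f(4)=-2322, f(5)=-8748, f(6)=-33210, f(7)=-125874, f(8)=-477252, f(9)=-1809378, f(10)=-6859890, f(11)=-26007804; answer -26007804
Part II: A1 = -26007804; c = -1; remainder = value at the root: -2*(-1)^2 - 2*(-1)^1 + 9 = (-2) + (2) + (9) = 9; answer 9
Part III: A2 = 9; d = -23; cross terms: (-23*-34 - 7*-37)=1041, (7*-26 - -15*-34)=-692, (-15*-37 - -23*-26)=-43; twice the area = |306| = 306; area = 153; answer 153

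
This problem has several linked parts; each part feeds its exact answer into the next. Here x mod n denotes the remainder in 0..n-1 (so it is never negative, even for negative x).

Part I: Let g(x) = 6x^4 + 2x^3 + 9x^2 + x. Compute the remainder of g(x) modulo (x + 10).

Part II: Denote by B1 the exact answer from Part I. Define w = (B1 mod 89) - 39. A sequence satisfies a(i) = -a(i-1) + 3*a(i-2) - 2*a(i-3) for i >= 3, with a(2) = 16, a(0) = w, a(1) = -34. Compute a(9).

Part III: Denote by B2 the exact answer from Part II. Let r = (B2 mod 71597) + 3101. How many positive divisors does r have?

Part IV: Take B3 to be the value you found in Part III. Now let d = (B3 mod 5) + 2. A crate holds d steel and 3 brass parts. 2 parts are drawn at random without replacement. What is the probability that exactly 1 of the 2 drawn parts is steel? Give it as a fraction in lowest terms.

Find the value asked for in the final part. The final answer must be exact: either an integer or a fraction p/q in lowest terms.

Part I: remainder = value at the root: 6*(-10)^4 + 2*(-10)^3 + 9*(-10)^2 + 1*(-10)^1 = (60000) + (-2000) + (900) + (-10) = 58890; answer 58890
Part II: B1 = 58890; w = 22; a(3) = -1*(16) + 3*(-34) - 2*(22) = -162; iterating: a(3)=-162, a(4)=278, a(5)=-796, a(6)=1954, a(7)=-4898, a(8)=12352, a(9)=-30954; answer -30954
Part III: B2 = -30954; r = 43744; 43744 = 2^5 * 1367; number of divisors = (5+1) * (1+1) = 12; answer 12
Part IV: B3 = 12; d = 4; total draws C(7,2) = 21; favorable C(4,1)*C(3,1) = 12; P = 4/7; answer 4/7

4/7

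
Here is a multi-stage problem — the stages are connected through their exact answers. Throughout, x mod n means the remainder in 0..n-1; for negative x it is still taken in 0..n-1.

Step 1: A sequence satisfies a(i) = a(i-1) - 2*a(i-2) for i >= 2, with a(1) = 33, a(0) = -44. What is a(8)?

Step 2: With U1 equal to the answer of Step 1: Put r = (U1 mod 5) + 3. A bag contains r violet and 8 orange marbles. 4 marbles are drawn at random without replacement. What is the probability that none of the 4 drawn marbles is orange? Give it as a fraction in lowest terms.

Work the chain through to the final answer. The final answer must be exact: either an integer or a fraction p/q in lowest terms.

1/143

Step 1: a(2) = 1*(33) - 2*(-44) = 121; iterating: a(2)=121, a(3)=55, a(4)=-187, a(5)=-297, a(6)=77, a(7)=671, a(8)=517; answer 517
Step 2: U1 = 517; r = 5; total draws C(13,4) = 715; favorable C(5,4) = 5; P = 1/143; answer 1/143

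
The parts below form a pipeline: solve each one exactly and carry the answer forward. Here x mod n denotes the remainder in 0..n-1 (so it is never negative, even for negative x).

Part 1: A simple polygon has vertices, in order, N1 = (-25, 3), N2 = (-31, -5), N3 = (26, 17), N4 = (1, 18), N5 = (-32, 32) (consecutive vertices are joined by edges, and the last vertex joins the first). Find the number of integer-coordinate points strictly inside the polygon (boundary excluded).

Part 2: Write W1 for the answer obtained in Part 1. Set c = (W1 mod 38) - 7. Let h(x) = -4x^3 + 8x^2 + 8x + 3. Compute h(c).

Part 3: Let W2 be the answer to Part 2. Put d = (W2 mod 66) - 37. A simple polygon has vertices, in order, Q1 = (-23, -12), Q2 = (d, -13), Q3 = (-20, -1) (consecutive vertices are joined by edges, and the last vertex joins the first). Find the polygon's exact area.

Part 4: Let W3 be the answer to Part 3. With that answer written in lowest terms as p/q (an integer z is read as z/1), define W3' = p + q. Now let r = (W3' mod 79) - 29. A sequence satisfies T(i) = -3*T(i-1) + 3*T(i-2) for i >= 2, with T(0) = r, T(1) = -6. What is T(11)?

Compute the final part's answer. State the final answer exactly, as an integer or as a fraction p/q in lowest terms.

Part 1: cross terms: (-25*-5 - -31*3)=218, (-31*17 - 26*-5)=-397, (26*18 - 1*17)=451, (1*32 - -32*18)=608, (-32*3 - -25*32)=704; twice the area = |1584| = 1584; area = 792; boundary points = 2 + 1 + 1 + 1 + 1 = 6; strictly interior points = area - boundary/2 + 1 = 790; answer 790
Part 2: W1 = 790; c = 23; -4*(23)^3 + 8*(23)^2 + 8*(23)^1 + 3 = (-48668) + (4232) + (184) + (3) = -44249; answer -44249
Part 3: W2 = -44249; d = 0; cross terms: (-23*-13 - 0*-12)=299, (0*-1 - -20*-13)=-260, (-20*-12 - -23*-1)=217; twice the area = |256| = 256; area = 128; answer 128
Part 4: W3 = 128; threaded value p + q = 129; r = 21; T(2) = -3*(-6) + 3*(21) = 81; iterating: T(2)=81, T(3)=-261, T(4)=1026, T(5)=-3861, T(6)=14661, T(7)=-55566, T(8)=210681, T(9)=-798741, T(10)=3028266, T(11)=-11481021; answer -11481021

-11481021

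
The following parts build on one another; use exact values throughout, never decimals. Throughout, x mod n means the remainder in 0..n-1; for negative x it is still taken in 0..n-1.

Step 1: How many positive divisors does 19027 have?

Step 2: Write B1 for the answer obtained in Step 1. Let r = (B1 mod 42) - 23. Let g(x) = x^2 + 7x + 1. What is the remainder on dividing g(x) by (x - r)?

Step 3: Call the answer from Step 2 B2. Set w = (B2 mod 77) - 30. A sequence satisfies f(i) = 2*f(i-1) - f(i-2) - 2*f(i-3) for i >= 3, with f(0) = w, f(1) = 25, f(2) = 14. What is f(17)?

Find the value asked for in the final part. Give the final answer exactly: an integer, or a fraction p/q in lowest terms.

67151

Step 1: 19027 = 53 * 359; number of divisors = (1+1) * (1+1) = 4; answer 4
Step 2: B1 = 4; r = -19; remainder = value at the root: 1*(-19)^2 + 7*(-19)^1 + 1 = (361) + (-133) + (1) = 229; answer 229
Step 3: B2 = 229; w = 45; f(3) = 2*(14) - 1*(25) - 2*(45) = -87; iterating: f(3)=-87, f(4)=-238, f(5)=-417, f(6)=-422, f(7)=49, f(8)=1354, f(9)=3503, f(10)=5554, f(11)=4897, f(12)=-2766, f(13)=-21537, f(14)=-50102, f(15)=-73135, f(16)=-53094, f(17)=67151; answer 67151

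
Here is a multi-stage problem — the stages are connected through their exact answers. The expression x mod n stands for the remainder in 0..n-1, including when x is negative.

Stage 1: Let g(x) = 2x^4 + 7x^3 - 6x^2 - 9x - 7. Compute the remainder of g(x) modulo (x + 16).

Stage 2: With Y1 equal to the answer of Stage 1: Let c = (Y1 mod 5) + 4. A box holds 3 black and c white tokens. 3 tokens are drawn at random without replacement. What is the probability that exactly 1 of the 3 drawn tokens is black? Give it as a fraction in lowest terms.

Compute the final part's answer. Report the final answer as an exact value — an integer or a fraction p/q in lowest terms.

15/28

Stage 1: remainder = value at the root: 2*(-16)^4 + 7*(-16)^3 - 6*(-16)^2 - 9*(-16)^1 - 7 = (131072) + (-28672) + (-1536) + (144) + (-7) = 101001; answer 101001
Stage 2: Y1 = 101001; c = 5; total draws C(8,3) = 56; favorable C(3,1)*C(5,2) = 30; P = 15/28; answer 15/28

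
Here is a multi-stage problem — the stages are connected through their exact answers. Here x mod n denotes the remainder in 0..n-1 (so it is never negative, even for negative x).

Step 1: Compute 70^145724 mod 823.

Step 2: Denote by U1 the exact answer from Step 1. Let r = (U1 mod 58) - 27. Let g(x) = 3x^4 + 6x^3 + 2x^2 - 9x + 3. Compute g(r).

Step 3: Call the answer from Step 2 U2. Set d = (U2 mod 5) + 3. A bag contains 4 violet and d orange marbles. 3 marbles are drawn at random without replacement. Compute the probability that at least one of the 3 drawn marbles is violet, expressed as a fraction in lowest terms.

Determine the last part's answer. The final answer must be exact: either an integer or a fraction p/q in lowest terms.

5/6

Step 1: squarings mod 823: 70^1=70, 70^2=785, 70^4=621, 70^8=477, 70^16=381, 70^32=313, 70^64=32, 70^128=201, 70^256=74, 70^512=538, 70^1024=571, 70^2048=133, 70^4096=406, 70^8192=236, 70^16384=555, 70^32768=223, 70^65536=349, 70^131072=820; 70^145724 = 70^4 * 70^8 * 70^16 * 70^32 * 70^256 * 70^2048 * 70^4096 * 70^8192 * 70^131072 = 529 (mod 823); answer 529
Step 2: U1 = 529; r = -20; 3*(-20)^4 + 6*(-20)^3 + 2*(-20)^2 - 9*(-20)^1 + 3 = (480000) + (-48000) + (800) + (180) + (3) = 432983; answer 432983
Step 3: U2 = 432983; d = 6; total draws C(10,3) = 120; complement C(6,3) = 20; favorable 120 - 20 = 100; P = 5/6; answer 5/6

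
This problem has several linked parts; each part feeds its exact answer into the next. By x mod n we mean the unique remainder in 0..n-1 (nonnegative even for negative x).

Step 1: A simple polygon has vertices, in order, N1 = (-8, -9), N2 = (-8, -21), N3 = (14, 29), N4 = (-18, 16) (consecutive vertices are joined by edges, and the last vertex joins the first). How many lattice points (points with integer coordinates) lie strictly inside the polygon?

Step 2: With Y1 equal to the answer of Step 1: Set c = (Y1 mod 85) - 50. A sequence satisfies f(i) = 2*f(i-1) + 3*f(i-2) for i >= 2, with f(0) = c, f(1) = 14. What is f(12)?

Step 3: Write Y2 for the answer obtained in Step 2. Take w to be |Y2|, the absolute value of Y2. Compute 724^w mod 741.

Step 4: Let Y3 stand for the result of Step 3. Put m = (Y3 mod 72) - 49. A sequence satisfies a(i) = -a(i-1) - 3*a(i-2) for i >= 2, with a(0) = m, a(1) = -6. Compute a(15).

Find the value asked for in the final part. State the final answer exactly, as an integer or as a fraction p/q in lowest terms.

73380

Step 1: cross terms: (-8*-21 - -8*-9)=96, (-8*29 - 14*-21)=62, (14*16 - -18*29)=746, (-18*-9 - -8*16)=290; twice the area = |1194| = 1194; area = 597; boundary points = 12 + 2 + 1 + 5 = 20; strictly interior points = area - boundary/2 + 1 = 588; answer 588
Step 2: Y1 = 588; c = 28; f(2) = 2*(14) + 3*(28) = 112; iterating: f(2)=112, f(3)=266, f(4)=868, f(5)=2534, f(6)=7672, f(7)=22946, f(8)=68908, f(9)=206654, f(10)=620032, f(11)=1860026, f(12)=5580148; answer 5580148
Step 3: Y2 = 5580148; w = 5580148; squarings mod 741: 724^1=724, 724^2=289, 724^4=529, 724^8=484, 724^16=100, 724^32=367, 724^64=568, 724^128=289, 724^256=529, 724^512=484, 724^1024=100, 724^2048=367, 724^4096=568, 724^8192=289, 724^16384=529, 724^32768=484, 724^65536=100, 724^131072=367, 724^262144=568, 724^524288=289, 724^1048576=529, 724^2097152=484, 724^4194304=100; 724^5580148 = 724^4 * 724^16 * 724^32 * 724^64 * 724^256 * 724^1024 * 724^8192 * 724^65536 * 724^262144 * 724^1048576 * 724^4194304 = 529 (mod 741); answer 529
Step 4: Y3 = 529; m = -24; a(2) = -1*(-6) - 3*(-24) = 78; iterating: a(2)=78, a(3)=-60, a(4)=-174, a(5)=354, a(6)=168, a(7)=-1230, a(8)=726, a(9)=2964, a(10)=-5142, a(11)=-3750, a(12)=19176, a(13)=-7926, a(14)=-49602, a(15)=73380; answer 73380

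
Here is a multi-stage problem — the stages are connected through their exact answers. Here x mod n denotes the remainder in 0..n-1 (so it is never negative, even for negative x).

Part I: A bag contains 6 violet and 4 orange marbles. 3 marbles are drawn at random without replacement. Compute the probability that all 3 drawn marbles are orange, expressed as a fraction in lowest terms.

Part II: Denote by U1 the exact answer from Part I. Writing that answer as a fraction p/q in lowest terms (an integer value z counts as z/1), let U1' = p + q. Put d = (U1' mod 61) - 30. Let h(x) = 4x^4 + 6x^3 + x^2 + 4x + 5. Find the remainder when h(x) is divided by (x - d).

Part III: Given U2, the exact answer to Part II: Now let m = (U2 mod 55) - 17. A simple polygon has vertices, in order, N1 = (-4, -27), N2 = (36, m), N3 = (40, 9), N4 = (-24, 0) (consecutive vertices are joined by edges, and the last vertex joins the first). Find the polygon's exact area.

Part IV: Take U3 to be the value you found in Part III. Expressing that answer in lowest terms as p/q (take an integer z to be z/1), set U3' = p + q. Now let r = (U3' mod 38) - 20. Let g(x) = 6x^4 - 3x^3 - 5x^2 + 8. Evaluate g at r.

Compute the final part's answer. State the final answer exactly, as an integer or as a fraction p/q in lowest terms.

Part I: total draws C(10,3) = 120; favorable C(4,3) = 4; P = 1/30; answer 1/30
Part II: U1 = 1/30; threaded value p + q = 31; d = 1; remainder = value at the root: 4*(1)^4 + 6*(1)^3 + 1*(1)^2 + 4*(1)^1 + 5 = (4) + (6) + (1) + (4) + (5) = 20; answer 20
Part III: U2 = 20; m = 3; cross terms: (-4*3 - 36*-27)=960, (36*9 - 40*3)=204, (40*0 - -24*9)=216, (-24*-27 - -4*0)=648; twice the area = |2028| = 2028; area = 1014; answer 1014
Part IV: U3 = 1014; threaded value p + q = 1015; r = 7; 6*(7)^4 - 3*(7)^3 - 5*(7)^2 + 8 = (14406) + (-1029) + (-245) + (8) = 13140; answer 13140

13140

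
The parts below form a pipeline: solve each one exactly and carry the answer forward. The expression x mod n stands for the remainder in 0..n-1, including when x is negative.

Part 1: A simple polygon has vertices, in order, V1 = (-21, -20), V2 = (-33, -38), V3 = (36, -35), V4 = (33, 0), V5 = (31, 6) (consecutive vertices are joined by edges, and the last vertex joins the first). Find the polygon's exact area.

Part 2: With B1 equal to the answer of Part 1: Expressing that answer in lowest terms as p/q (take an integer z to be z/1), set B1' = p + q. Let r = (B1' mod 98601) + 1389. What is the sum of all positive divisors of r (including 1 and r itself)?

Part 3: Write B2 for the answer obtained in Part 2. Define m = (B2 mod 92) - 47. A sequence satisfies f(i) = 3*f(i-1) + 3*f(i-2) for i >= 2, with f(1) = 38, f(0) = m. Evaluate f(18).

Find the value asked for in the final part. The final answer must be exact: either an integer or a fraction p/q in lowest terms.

Part 1: cross terms: (-21*-38 - -33*-20)=138, (-33*-35 - 36*-38)=2523, (36*0 - 33*-35)=1155, (33*6 - 31*0)=198, (31*-20 - -21*6)=-494; twice the area = |3520| = 3520; area = 1760; answer 1760
Part 2: B1 = 1760; threaded value p + q = 1761; r = 3150; 3150 = 2 * 3^2 * 5^2 * 7; sigma = (1 + 2) * (1 + 3 + 9) * (1 + 5 + 25) * (1 + 7) = 3 * 13 * 31 * 8 = 9672; answer 9672
Part 3: B2 = 9672; m = -35; f(2) = 3*(38) + 3*(-35) = 9; iterating: f(2)=9, f(3)=141, f(4)=450, f(5)=1773, f(6)=6669, f(7)=25326, f(8)=95985, f(9)=363933, f(10)=1379754, f(11)=5231061, f(12)=19832445, f(13)=75190518, f(14)=285068889, f(15)=1080778221, f(16)=4097541330, f(17)=15534958653, f(18)=58897499949; answer 58897499949

58897499949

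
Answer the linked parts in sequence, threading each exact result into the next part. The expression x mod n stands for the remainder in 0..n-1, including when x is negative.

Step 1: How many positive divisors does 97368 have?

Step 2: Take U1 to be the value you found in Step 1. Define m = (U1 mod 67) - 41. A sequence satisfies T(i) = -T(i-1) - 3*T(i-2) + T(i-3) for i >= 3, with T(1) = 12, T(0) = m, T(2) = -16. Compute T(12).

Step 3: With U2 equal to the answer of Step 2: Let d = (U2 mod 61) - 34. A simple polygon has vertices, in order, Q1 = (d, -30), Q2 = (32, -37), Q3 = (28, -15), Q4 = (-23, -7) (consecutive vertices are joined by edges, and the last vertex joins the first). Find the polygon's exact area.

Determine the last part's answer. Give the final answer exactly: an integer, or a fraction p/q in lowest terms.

Step 1: 97368 = 2^3 * 3 * 4057; number of divisors = (3+1) * (1+1) * (1+1) = 16; answer 16
Step 2: U1 = 16; m = -25; T(3) = -1*(-16) - 3*(12) + 1*(-25) = -45; iterating: T(3)=-45, T(4)=105, T(5)=14, T(6)=-374, T(7)=437, T(8)=699, T(9)=-2384, T(10)=724, T(11)=7127, T(12)=-11683; answer -11683
Step 3: U2 = -11683; d = -5; cross terms: (-5*-37 - 32*-30)=1145, (32*-15 - 28*-37)=556, (28*-7 - -23*-15)=-541, (-23*-30 - -5*-7)=655; twice the area = |1815| = 1815; area = 1815/2; answer 1815/2

1815/2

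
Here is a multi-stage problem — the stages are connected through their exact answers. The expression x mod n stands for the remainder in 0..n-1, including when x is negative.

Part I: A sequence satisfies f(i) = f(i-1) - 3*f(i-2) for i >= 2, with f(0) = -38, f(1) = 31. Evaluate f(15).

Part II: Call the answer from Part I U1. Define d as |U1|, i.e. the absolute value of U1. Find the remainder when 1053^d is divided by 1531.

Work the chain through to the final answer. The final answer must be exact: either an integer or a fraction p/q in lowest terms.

Part I: f(2) = 1*(31) - 3*(-38) = 145; iterating: f(2)=145, f(3)=52, f(4)=-383, f(5)=-539, f(6)=610, f(7)=2227, f(8)=397, f(9)=-6284, f(10)=-7475, f(11)=11377, f(12)=33802, f(13)=-329, f(14)=-101735, f(15)=-100748; answer -100748
Part II: U1 = -100748; d = 100748; squarings mod 1531: 1053^1=1053, 1053^2=365, 1053^4=28, 1053^8=784, 1053^16=725, 1053^32=492, 1053^64=166, 1053^128=1529, 1053^256=4, 1053^512=16, 1053^1024=256, 1053^2048=1234, 1053^4096=942, 1053^8192=915, 1053^16384=1299, 1053^32768=239, 1053^65536=474; 1053^100748 = 1053^4 * 1053^8 * 1053^128 * 1053^256 * 1053^2048 * 1053^32768 * 1053^65536 = 1248 (mod 1531); answer 1248

1248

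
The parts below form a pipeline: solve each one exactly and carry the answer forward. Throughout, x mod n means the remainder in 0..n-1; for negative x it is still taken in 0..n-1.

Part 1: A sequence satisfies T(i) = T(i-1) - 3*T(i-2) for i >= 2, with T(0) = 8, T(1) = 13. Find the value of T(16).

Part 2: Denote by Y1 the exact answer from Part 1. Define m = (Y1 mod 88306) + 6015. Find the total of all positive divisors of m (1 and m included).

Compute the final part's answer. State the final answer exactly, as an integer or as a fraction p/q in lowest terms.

Part 1: T(2) = 1*(13) - 3*(8) = -11; iterating: T(2)=-11, T(3)=-50, T(4)=-17, T(5)=133, T(6)=184, T(7)=-215, T(8)=-767, T(9)=-122, T(10)=2179, T(11)=2545, T(12)=-3992, T(13)=-11627, T(14)=349, T(15)=35230, T(16)=34183; answer 34183
Part 2: Y1 = 34183; m = 40198; 40198 = 2 * 101 * 199; sigma = (1 + 2) * (1 + 101) * (1 + 199) = 3 * 102 * 200 = 61200; answer 61200

61200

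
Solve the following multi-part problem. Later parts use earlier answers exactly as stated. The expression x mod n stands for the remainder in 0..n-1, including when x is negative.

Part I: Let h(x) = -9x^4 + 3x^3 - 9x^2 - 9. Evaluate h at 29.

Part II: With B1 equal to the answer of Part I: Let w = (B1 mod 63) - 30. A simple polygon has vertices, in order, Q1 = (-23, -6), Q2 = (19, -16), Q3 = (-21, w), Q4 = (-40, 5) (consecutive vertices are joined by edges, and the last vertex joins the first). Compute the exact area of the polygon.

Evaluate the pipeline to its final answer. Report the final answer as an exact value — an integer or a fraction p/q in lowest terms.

1083

Part I: -9*(29)^4 + 3*(29)^3 - 9*(29)^2 - 9 = (-6365529) + (73167) + (-7569) + (-9) = -6299940; answer -6299940
Part II: B1 = -6299940; w = 30; cross terms: (-23*-16 - 19*-6)=482, (19*30 - -21*-16)=234, (-21*5 - -40*30)=1095, (-40*-6 - -23*5)=355; twice the area = |2166| = 2166; area = 1083; answer 1083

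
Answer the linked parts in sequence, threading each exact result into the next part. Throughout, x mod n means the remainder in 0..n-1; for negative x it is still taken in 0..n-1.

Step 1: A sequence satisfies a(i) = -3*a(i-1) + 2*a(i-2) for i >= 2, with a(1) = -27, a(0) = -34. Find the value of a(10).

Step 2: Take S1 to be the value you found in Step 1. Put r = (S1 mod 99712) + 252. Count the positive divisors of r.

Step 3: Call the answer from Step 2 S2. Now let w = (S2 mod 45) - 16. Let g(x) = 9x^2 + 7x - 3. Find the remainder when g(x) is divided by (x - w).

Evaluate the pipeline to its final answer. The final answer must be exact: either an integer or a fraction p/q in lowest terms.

Step 1: a(2) = -3*(-27) + 2*(-34) = 13; iterating: a(2)=13, a(3)=-93, a(4)=305, a(5)=-1101, a(6)=3913, a(7)=-13941, a(8)=49649, a(9)=-176829, a(10)=629785; answer 629785
Step 2: S1 = 629785; r = 31765; 31765 = 5 * 6353; number of divisors = (1+1) * (1+1) = 4; answer 4
Step 3: S2 = 4; w = -12; remainder = value at the root: 9*(-12)^2 + 7*(-12)^1 - 3 = (1296) + (-84) + (-3) = 1209; answer 1209

1209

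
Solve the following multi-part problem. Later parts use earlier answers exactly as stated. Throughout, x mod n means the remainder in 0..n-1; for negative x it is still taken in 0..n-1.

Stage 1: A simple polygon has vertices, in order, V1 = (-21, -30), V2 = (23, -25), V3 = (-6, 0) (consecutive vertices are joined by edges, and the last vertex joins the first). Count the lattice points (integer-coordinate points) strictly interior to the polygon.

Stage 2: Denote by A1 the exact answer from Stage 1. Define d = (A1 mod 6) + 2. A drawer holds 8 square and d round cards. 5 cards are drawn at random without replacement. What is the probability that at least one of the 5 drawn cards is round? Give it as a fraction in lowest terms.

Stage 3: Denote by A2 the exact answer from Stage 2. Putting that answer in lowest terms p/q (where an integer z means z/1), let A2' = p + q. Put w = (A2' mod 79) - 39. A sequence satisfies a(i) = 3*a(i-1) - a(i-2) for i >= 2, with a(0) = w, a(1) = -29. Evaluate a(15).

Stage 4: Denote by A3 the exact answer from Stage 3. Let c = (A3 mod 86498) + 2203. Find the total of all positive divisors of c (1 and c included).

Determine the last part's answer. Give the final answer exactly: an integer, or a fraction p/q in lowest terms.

116736

Stage 1: cross terms: (-21*-25 - 23*-30)=1215, (23*0 - -6*-25)=-150, (-6*-30 - -21*0)=180; twice the area = |1245| = 1245; area = 1245/2; boundary points = 1 + 1 + 15 = 17; strictly interior points = area - boundary/2 + 1 = 615; answer 615
Stage 2: A1 = 615; d = 5; total draws C(13,5) = 1287; complement C(8,5) = 56; favorable 1287 - 56 = 1231; P = 1231/1287; answer 1231/1287
Stage 3: A2 = 1231/1287; threaded value p + q = 2518; w = 30; a(2) = 3*(-29) - 1*(30) = -117; iterating: a(2)=-117, a(3)=-322, a(4)=-849, a(5)=-2225, a(6)=-5826, a(7)=-15253, a(8)=-39933, a(9)=-104546, a(10)=-273705, a(11)=-716569, a(12)=-1876002, a(13)=-4911437, a(14)=-12858309, a(15)=-33663490; answer -33663490
Stage 4: A3 = -33663490; c = 72933; 72933 = 3 * 7 * 23 * 151; sigma = (1 + 3) * (1 + 7) * (1 + 23) * (1 + 151) = 4 * 8 * 24 * 152 = 116736; answer 116736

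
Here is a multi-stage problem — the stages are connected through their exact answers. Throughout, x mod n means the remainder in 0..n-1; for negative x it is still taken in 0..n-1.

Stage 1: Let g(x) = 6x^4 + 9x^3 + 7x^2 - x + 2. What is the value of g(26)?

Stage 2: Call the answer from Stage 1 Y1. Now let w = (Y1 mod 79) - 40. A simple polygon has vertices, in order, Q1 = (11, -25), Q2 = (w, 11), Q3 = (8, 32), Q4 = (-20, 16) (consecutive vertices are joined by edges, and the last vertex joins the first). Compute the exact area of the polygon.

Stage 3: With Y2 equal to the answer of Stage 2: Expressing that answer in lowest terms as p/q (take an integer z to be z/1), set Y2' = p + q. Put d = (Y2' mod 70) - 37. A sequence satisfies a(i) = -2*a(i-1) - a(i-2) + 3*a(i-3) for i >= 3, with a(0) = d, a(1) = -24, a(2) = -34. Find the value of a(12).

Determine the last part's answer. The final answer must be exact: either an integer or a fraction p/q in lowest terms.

Stage 1: 6*(26)^4 + 9*(26)^3 + 7*(26)^2 - 1*(26)^1 + 2 = (2741856) + (158184) + (4732) + (-26) + (2) = 2904748; answer 2904748
Stage 2: Y1 = 2904748; w = 36; cross terms: (11*11 - 36*-25)=1021, (36*32 - 8*11)=1064, (8*16 - -20*32)=768, (-20*-25 - 11*16)=324; twice the area = |3177| = 3177; area = 3177/2; answer 3177/2
Stage 3: Y2 = 3177/2; threaded value p + q = 3179; d = -8; a(3) = -2*(-34) - 1*(-24) + 3*(-8) = 68; iterating: a(3)=68, a(4)=-174, a(5)=178, a(6)=22, a(7)=-744, a(8)=2000, a(9)=-3190, a(10)=2148, a(11)=4894, a(12)=-21506; answer -21506

-21506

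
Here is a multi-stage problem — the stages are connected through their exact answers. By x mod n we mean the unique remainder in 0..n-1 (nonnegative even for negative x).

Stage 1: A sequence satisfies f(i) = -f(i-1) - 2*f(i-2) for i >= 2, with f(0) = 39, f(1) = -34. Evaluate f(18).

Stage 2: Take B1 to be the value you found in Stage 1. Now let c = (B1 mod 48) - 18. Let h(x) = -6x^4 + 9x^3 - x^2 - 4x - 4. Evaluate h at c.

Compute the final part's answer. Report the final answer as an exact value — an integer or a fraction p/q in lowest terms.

Stage 1: f(2) = -1*(-34) - 2*(39) = -44; iterating: f(2)=-44, f(3)=112, f(4)=-24, f(5)=-200, f(6)=248, f(7)=152, f(8)=-648, f(9)=344, f(10)=952, f(11)=-1640, f(12)=-264, f(13)=3544, f(14)=-3016, f(15)=-4072, f(16)=10104, f(17)=-1960, f(18)=-18248; answer -18248
Stage 2: B1 = -18248; c = 22; -6*(22)^4 + 9*(22)^3 - 1*(22)^2 - 4*(22)^1 - 4 = (-1405536) + (95832) + (-484) + (-88) + (-4) = -1310280; answer -1310280

-1310280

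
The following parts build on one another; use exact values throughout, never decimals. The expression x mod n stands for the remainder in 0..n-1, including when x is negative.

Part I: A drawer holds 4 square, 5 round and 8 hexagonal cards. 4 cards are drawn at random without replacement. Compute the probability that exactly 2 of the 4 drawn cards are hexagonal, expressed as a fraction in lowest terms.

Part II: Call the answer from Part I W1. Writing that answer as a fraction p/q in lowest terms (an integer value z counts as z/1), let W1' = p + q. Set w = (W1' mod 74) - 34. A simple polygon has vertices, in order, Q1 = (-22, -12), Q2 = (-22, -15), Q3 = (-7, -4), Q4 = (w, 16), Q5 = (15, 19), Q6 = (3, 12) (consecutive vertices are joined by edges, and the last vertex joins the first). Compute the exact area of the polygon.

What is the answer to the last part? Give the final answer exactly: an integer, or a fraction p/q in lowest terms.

Part I: total draws C(17,4) = 2380; favorable C(8,2)*C(9,2) = 1008; P = 36/85; answer 36/85
Part II: W1 = 36/85; threaded value p + q = 121; w = 13; cross terms: (-22*-15 - -22*-12)=66, (-22*-4 - -7*-15)=-17, (-7*16 - 13*-4)=-60, (13*19 - 15*16)=7, (15*12 - 3*19)=123, (3*-12 - -22*12)=228; twice the area = |347| = 347; area = 347/2; answer 347/2

347/2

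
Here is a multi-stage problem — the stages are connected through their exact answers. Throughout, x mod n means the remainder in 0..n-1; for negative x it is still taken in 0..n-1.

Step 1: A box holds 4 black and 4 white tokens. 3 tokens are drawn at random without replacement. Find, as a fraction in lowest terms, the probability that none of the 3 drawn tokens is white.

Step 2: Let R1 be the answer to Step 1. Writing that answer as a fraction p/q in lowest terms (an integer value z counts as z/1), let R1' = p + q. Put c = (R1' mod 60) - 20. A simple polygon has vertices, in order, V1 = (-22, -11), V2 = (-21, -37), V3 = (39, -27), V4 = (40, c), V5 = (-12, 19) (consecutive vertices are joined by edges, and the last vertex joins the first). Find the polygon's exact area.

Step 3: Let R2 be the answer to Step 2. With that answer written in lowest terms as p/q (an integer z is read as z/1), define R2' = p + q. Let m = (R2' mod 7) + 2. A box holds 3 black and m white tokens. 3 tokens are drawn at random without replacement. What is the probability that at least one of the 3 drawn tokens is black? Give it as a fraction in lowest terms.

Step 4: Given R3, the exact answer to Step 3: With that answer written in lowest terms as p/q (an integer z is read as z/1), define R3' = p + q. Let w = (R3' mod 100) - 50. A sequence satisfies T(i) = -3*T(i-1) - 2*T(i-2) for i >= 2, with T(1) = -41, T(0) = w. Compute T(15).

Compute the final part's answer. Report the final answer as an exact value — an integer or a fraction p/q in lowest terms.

-557063

Step 1: total draws C(8,3) = 56; favorable C(4,3) = 4; P = 1/14; answer 1/14
Step 2: R1 = 1/14; threaded value p + q = 15; c = -5; cross terms: (-22*-37 - -21*-11)=583, (-21*-27 - 39*-37)=2010, (39*-5 - 40*-27)=885, (40*19 - -12*-5)=700, (-12*-11 - -22*19)=550; twice the area = |4728| = 4728; area = 2364; answer 2364
Step 3: R2 = 2364; threaded value p + q = 2365; m = 8; total draws C(11,3) = 165; complement C(8,3) = 56; favorable 165 - 56 = 109; P = 109/165; answer 109/165
Step 4: R3 = 109/165; threaded value p + q = 274; w = 24; T(2) = -3*(-41) - 2*(24) = 75; iterating: T(2)=75, T(3)=-143, T(4)=279, T(5)=-551, T(6)=1095, T(7)=-2183, T(8)=4359, T(9)=-8711, T(10)=17415, T(11)=-34823, T(12)=69639, T(13)=-139271, T(14)=278535, T(15)=-557063; answer -557063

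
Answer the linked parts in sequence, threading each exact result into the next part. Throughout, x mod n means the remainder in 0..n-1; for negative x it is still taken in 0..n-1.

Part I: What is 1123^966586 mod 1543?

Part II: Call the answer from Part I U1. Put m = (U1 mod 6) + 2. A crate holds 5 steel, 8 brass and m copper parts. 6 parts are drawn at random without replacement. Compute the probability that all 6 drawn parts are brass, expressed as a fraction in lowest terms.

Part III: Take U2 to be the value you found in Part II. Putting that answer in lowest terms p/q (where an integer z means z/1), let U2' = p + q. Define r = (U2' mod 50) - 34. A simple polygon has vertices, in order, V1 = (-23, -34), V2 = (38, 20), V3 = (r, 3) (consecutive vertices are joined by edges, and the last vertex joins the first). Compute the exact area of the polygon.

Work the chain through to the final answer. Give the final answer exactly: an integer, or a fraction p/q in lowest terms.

2095/2

Part I: squarings mod 1543: 1123^1=1123, 1123^2=498, 1123^4=1124, 1123^8=1202, 1123^16=556, 1123^32=536, 1123^64=298, 1123^128=853, 1123^256=856, 1123^512=1354, 1123^1024=232, 1123^2048=1362, 1123^4096=358, 1123^8192=95, 1123^16384=1310, 1123^32768=284, 1123^65536=420, 1123^131072=498, 1123^262144=1124, 1123^524288=1202; 1123^966586 = 1123^2 * 1123^8 * 1123^16 * 1123^32 * 1123^128 * 1123^256 * 1123^512 * 1123^1024 * 1123^2048 * 1123^4096 * 1123^8192 * 1123^32768 * 1123^131072 * 1123^262144 * 1123^524288 = 279 (mod 1543); answer 279
Part II: U1 = 279; m = 5; total draws C(18,6) = 18564; favorable C(8,6) = 28; P = 1/663; answer 1/663
Part III: U2 = 1/663; threaded value p + q = 664; r = -20; cross terms: (-23*20 - 38*-34)=832, (38*3 - -20*20)=514, (-20*-34 - -23*3)=749; twice the area = |2095| = 2095; area = 2095/2; answer 2095/2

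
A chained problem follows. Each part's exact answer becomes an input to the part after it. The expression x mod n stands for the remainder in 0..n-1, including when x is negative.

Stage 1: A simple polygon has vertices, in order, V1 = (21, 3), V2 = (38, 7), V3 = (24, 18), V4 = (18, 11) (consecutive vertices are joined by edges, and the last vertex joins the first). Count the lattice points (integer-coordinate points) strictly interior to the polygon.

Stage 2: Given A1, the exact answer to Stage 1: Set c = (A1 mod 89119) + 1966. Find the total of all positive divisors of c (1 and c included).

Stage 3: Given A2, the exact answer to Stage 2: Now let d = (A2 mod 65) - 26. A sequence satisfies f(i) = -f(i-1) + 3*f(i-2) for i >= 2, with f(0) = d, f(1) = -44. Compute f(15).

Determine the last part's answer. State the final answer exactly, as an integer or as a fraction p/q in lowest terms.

Stage 1: cross terms: (21*7 - 38*3)=33, (38*18 - 24*7)=516, (24*11 - 18*18)=-60, (18*3 - 21*11)=-177; twice the area = |312| = 312; area = 156; boundary points = 1 + 1 + 1 + 1 = 4; strictly interior points = area - boundary/2 + 1 = 155; answer 155
Stage 2: A1 = 155; c = 2121; 2121 = 3 * 7 * 101; sigma = (1 + 3) * (1 + 7) * (1 + 101) = 4 * 8 * 102 = 3264; answer 3264
Stage 3: A2 = 3264; d = -12; f(2) = -1*(-44) + 3*(-12) = 8; iterating: f(2)=8, f(3)=-140, f(4)=164, f(5)=-584, f(6)=1076, f(7)=-2828, f(8)=6056, f(9)=-14540, f(10)=32708, f(11)=-76328, f(12)=174452, f(13)=-403436, f(14)=926792, f(15)=-2137100; answer -2137100

-2137100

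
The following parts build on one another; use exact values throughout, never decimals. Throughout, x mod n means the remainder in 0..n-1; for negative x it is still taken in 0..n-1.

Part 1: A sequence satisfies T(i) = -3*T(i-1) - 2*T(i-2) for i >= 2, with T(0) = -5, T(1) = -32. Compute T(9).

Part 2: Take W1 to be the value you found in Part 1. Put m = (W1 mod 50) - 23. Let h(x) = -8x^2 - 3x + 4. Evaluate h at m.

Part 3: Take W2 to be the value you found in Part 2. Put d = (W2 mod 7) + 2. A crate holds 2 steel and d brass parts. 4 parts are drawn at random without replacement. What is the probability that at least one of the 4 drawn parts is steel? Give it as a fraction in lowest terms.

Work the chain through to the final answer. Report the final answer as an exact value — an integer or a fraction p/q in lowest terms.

Part 1: T(2) = -3*(-32) - 2*(-5) = 106; iterating: T(2)=106, T(3)=-254, T(4)=550, T(5)=-1142, T(6)=2326, T(7)=-4694, T(8)=9430, T(9)=-18902; answer -18902
Part 2: W1 = -18902; m = 25; -8*(25)^2 - 3*(25)^1 + 4 = (-5000) + (-75) + (4) = -5071; answer -5071
Part 3: W2 = -5071; d = 6; total draws C(8,4) = 70; complement C(6,4) = 15; favorable 70 - 15 = 55; P = 11/14; answer 11/14

11/14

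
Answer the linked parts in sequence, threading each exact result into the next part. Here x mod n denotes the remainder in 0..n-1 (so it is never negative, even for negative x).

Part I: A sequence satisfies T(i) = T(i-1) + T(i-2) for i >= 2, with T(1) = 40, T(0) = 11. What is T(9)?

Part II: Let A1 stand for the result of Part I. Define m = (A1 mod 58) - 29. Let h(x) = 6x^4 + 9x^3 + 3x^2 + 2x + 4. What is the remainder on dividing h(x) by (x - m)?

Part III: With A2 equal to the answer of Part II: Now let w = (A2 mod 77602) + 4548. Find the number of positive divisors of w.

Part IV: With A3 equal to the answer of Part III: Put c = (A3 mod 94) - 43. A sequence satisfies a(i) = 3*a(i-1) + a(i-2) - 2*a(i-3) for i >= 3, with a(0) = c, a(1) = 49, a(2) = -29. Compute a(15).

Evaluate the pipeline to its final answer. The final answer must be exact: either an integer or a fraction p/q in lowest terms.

Part I: T(2) = 1*(40) + 1*(11) = 51; iterating: T(2)=51, T(3)=91, T(4)=142, T(5)=233, T(6)=375, T(7)=608, T(8)=983, T(9)=1591; answer 1591
Part II: A1 = 1591; m = -4; remainder = value at the root: 6*(-4)^4 + 9*(-4)^3 + 3*(-4)^2 + 2*(-4)^1 + 4 = (1536) + (-576) + (48) + (-8) + (4) = 1004; answer 1004
Part III: A2 = 1004; w = 5552; 5552 = 2^4 * 347; number of divisors = (4+1) * (1+1) = 10; answer 10
Part IV: A3 = 10; c = -33; a(3) = 3*(-29) + 1*(49) - 2*(-33) = 28; iterating: a(3)=28, a(4)=-43, a(5)=-43, a(6)=-228, a(7)=-641, a(8)=-2065, a(9)=-6380, a(10)=-19923, a(11)=-62019, a(12)=-193220, a(13)=-601833, a(14)=-1874681, a(15)=-5839436; answer -5839436

-5839436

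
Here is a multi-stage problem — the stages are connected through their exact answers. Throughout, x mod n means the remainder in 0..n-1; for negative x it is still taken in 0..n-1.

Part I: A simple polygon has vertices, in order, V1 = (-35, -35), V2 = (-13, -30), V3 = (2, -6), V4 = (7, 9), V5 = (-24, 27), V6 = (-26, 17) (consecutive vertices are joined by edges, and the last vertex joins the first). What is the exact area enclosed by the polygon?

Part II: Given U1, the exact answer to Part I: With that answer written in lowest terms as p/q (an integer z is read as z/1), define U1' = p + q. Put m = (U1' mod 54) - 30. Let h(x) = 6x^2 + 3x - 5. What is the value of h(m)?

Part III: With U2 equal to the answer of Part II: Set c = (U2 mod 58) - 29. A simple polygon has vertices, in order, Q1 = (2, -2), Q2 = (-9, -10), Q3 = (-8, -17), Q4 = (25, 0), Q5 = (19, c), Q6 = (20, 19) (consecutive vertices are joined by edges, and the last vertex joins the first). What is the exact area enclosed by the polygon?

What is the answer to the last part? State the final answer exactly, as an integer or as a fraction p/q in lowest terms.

Part I: cross terms: (-35*-30 - -13*-35)=595, (-13*-6 - 2*-30)=138, (2*9 - 7*-6)=60, (7*27 - -24*9)=405, (-24*17 - -26*27)=294, (-26*-35 - -35*17)=1505; twice the area = |2997| = 2997; area = 2997/2; answer 2997/2
Part II: U1 = 2997/2; threaded value p + q = 2999; m = -1; 6*(-1)^2 + 3*(-1)^1 - 5 = (6) + (-3) + (-5) = -2; answer -2
Part III: U2 = -2; c = 27; cross terms: (2*-10 - -9*-2)=-38, (-9*-17 - -8*-10)=73, (-8*0 - 25*-17)=425, (25*27 - 19*0)=675, (19*19 - 20*27)=-179, (20*-2 - 2*19)=-78; twice the area = |878| = 878; area = 439; answer 439

439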